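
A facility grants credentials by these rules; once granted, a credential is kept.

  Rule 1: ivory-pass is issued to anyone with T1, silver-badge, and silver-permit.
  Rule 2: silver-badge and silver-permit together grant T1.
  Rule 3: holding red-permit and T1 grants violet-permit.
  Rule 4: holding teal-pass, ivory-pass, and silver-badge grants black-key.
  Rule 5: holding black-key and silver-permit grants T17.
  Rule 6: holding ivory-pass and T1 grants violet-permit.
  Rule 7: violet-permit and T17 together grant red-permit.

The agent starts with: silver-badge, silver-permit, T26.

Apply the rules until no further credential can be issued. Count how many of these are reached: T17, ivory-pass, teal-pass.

1

Holding silver-badge and silver-permit grants T1 (Rule 2).
Holding T1, silver-badge, and silver-permit grants ivory-pass (Rule 1).
T17 would need black-key and silver-permit (Rule 5), but black-key is never granted.
ivory-pass: reached.
No rule produces teal-pass, and it is not given.
Reached: ivory-pass — 1 of the 3.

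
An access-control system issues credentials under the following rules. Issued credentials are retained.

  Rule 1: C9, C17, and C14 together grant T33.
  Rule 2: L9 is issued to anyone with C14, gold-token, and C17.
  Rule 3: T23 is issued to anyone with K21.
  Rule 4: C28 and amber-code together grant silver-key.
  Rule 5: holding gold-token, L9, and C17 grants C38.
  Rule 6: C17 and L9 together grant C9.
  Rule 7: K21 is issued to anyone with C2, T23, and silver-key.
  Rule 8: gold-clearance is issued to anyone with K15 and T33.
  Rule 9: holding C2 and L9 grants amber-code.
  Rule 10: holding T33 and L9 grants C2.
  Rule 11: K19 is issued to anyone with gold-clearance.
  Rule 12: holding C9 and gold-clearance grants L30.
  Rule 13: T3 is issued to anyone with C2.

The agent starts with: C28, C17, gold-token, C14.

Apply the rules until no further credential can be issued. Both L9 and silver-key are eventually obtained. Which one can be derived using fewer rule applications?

L9

L9: Holding C14, gold-token, and C17 grants L9 (Rule 2). [1 rule application]
silver-key: Holding C14, gold-token, and C17 grants L9 (Rule 2). Holding C17 and L9 grants C9 (Rule 6). Holding C9, C17, and C14 grants T33 (Rule 1). Holding T33 and L9 grants C2 (Rule 10). Holding C2 and L9 grants amber-code (Rule 9). Holding C28 and amber-code grants silver-key (Rule 4). [6 rule applications]
L9 needs fewer.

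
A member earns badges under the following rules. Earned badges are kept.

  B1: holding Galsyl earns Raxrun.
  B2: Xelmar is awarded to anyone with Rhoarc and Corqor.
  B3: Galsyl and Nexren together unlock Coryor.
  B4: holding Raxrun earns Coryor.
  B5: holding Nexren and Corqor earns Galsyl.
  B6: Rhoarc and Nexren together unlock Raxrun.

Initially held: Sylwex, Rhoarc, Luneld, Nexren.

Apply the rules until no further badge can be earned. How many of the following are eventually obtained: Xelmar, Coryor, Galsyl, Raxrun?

With Rhoarc and Nexren, Raxrun is earned (B6).
With Raxrun, Coryor is earned (B4).
Xelmar would need Rhoarc and Corqor (B2), but Corqor is never earned.
Coryor: reached.
Galsyl would need Nexren and Corqor (B5), but Corqor is never earned.
Raxrun: reached.
Reached: Coryor and Raxrun — 2 of the 4.

2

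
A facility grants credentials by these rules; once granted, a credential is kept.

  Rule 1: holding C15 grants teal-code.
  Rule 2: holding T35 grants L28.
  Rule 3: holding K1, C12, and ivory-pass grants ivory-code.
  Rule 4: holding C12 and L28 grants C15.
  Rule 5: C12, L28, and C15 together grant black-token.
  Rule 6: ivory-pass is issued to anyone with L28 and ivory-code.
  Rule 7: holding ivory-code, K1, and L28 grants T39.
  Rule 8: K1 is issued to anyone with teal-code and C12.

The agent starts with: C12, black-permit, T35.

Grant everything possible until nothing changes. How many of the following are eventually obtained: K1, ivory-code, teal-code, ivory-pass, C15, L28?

Holding T35 grants L28 (Rule 2).
Holding C12 and L28 grants C15 (Rule 4).
Holding C15 grants teal-code (Rule 1).
Holding teal-code and C12 grants K1 (Rule 8).
K1: reached.
ivory-code would need K1, C12, and ivory-pass (Rule 3), but ivory-pass is never granted.
teal-code: reached.
ivory-pass would need L28 and ivory-code (Rule 6), but ivory-code is never granted.
C15: reached.
L28: reached.
Reached: K1, teal-code, C15, and L28 — 4 of the 6.

4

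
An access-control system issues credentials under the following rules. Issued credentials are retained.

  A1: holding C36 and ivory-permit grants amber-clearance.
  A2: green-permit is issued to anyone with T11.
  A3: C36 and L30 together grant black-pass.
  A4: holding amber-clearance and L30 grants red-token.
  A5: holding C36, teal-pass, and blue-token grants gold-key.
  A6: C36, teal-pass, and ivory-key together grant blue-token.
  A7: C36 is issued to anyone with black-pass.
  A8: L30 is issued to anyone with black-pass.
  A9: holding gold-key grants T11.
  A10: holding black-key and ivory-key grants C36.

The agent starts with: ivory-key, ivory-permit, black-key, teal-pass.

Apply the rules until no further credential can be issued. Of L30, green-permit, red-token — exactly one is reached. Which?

green-permit

Holding black-key and ivory-key grants C36 (A10).
Holding C36, teal-pass, and ivory-key grants blue-token (A6).
Holding C36, teal-pass, and blue-token grants gold-key (A5).
Holding gold-key grants T11 (A9).
Holding T11 grants green-permit (A2).
red-token would need amber-clearance and L30 (A4), but L30 is never granted. L30 would need black-pass (A8), but black-pass is never granted.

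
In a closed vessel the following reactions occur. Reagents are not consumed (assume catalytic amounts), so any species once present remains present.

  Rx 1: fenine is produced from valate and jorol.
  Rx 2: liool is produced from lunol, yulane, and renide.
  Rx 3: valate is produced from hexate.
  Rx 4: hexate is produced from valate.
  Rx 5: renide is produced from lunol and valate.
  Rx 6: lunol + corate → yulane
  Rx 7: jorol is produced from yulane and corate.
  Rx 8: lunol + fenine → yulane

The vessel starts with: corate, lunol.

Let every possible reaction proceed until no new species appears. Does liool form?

No

liool would need lunol, yulane, and renide (Rx 2), but renide never forms.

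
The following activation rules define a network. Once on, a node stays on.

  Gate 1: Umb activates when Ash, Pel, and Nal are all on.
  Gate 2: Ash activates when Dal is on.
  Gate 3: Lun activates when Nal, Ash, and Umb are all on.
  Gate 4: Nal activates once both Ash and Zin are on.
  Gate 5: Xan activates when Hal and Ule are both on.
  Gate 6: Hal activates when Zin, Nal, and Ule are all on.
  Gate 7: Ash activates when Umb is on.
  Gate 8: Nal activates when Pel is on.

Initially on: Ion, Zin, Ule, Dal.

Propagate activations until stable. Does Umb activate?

No

Umb would need Ash, Pel, and Nal (Gate 1), but Pel never turns on.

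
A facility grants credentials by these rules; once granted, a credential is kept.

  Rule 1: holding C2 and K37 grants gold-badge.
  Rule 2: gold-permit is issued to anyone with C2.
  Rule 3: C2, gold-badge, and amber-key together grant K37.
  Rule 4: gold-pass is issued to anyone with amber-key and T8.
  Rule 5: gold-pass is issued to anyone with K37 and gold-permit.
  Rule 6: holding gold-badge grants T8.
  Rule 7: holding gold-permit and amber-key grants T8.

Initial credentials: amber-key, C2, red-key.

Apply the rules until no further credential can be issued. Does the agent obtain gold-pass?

Yes

Holding C2 grants gold-permit (Rule 2).
Holding gold-permit and amber-key grants T8 (Rule 7).
Holding amber-key and T8 grants gold-pass (Rule 4).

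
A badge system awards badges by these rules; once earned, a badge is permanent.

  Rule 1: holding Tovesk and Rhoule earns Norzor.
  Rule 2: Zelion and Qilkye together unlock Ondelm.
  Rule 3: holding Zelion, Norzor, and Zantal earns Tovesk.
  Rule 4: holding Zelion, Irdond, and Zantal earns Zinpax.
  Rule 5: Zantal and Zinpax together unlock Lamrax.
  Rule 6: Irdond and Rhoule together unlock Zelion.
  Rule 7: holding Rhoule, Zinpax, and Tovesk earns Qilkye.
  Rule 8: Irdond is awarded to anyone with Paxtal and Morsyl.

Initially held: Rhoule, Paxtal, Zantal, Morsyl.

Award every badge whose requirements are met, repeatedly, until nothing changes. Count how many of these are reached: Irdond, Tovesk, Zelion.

With Paxtal and Morsyl, Irdond is earned (Rule 8).
With Irdond and Rhoule, Zelion is earned (Rule 6).
Irdond: reached.
Tovesk would need Zelion, Norzor, and Zantal (Rule 3), but Norzor is never earned.
Zelion: reached.
Reached: Irdond and Zelion — 2 of the 3.

2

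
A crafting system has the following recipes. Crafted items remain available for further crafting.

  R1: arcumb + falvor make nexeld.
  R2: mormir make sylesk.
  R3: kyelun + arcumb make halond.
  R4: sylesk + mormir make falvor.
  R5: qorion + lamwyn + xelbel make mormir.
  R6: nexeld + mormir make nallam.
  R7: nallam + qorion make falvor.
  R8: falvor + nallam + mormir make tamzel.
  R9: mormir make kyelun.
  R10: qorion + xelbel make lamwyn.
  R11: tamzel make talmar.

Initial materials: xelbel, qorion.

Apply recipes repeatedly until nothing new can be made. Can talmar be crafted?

No

talmar would need tamzel (R11), but tamzel is never obtained.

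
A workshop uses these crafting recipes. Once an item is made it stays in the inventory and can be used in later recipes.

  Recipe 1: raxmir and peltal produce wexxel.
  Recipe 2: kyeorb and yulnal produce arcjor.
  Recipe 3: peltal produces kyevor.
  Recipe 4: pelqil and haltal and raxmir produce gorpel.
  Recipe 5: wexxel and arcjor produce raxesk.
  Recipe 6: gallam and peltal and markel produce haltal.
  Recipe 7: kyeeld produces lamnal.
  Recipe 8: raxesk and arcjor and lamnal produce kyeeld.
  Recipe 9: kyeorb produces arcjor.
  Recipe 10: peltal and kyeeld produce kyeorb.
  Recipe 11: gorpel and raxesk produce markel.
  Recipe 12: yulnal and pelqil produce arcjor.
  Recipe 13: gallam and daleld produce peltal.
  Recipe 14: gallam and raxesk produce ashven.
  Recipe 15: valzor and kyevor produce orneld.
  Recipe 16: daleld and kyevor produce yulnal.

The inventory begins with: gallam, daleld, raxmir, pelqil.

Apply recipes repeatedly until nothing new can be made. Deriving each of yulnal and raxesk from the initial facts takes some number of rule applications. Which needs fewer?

yulnal: Using Recipe 13, gallam and daleld make peltal. Using Recipe 3, peltal makes kyevor. daleld and kyevor → yulnal (Recipe 16). [3 rule applications]
raxesk: gallam and daleld → peltal (Recipe 13). Using Recipe 3, peltal makes kyevor. raxmir and peltal → wexxel (Recipe 1). Using Recipe 16, daleld and kyevor make yulnal. Using Recipe 12, yulnal and pelqil make arcjor. wexxel and arcjor → raxesk (Recipe 5). [6 rule applications]
yulnal needs fewer.

yulnal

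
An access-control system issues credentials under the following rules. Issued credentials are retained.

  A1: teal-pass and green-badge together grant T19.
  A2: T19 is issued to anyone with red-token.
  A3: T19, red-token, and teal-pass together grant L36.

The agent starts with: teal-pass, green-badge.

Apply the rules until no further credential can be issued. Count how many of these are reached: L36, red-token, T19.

1

Holding teal-pass and green-badge grants T19 (A1).
L36 would need T19, red-token, and teal-pass (A3), but red-token is never granted.
No rule produces red-token, and it is not given.
T19: reached.
Reached: T19 — 1 of the 3.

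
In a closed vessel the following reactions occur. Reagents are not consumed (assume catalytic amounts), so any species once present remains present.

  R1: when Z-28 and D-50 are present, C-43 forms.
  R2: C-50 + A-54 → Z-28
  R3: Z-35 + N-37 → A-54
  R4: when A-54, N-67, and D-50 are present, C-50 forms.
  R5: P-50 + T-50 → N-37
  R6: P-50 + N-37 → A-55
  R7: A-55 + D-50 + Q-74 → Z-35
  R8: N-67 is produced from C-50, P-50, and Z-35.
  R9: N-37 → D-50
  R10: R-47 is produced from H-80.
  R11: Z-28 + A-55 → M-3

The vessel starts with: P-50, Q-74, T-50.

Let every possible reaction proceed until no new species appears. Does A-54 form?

Yes

P-50 and T-50 present → N-37 forms (R5).
N-37 present → D-50 forms (R9).
P-50 and N-37 present → A-55 forms (R6).
A-55, D-50, and Q-74 present → Z-35 forms (R7).
Z-35 and N-37 present → A-54 forms (R3).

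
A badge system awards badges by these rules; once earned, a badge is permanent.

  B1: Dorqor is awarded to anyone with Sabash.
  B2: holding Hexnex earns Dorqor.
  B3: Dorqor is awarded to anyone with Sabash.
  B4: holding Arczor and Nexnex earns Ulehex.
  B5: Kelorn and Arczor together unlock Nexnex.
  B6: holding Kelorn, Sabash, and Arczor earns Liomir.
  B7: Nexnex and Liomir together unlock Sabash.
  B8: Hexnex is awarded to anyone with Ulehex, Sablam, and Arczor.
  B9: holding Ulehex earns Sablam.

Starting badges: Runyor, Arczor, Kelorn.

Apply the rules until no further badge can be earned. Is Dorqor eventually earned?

With Kelorn and Arczor, Nexnex is earned (B5).
With Arczor and Nexnex, Ulehex is earned (B4).
With Ulehex, Sablam is earned (B9).
With Ulehex, Sablam, and Arczor, Hexnex is earned (B8).
With Hexnex, Dorqor is earned (B2).

Yes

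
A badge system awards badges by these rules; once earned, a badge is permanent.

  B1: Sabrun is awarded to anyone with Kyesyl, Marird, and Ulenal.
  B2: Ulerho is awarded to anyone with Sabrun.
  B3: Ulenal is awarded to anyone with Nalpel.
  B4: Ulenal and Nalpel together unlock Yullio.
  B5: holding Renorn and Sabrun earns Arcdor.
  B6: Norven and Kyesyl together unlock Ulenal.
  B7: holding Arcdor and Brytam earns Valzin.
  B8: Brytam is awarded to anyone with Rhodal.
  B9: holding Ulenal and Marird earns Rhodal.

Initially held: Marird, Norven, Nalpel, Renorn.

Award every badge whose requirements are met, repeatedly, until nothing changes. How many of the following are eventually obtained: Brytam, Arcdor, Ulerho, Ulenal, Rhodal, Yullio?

With Nalpel, Ulenal is earned (B3).
With Ulenal and Marird, Rhodal is earned (B9).
With Ulenal and Nalpel, Yullio is earned (B4).
With Rhodal, Brytam is earned (B8).
Brytam: reached.
Arcdor would need Renorn and Sabrun (B5), but Sabrun is never earned.
Ulerho would need Sabrun (B2), but Sabrun is never earned.
Ulenal: reached.
Rhodal: reached.
Yullio: reached.
Reached: Brytam, Ulenal, Rhodal, and Yullio — 4 of the 6.

4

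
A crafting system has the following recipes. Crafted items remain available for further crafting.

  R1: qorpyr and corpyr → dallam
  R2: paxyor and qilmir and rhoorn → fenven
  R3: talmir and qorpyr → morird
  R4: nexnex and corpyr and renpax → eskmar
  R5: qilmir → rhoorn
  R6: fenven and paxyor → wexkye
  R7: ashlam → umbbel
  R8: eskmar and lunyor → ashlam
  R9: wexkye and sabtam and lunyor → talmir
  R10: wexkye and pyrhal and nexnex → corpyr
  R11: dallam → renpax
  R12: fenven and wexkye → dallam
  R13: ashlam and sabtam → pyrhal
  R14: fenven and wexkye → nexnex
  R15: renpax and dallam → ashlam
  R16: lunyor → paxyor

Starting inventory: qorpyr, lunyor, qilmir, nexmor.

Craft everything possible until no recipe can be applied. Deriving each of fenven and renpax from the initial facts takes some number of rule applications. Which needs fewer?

fenven: lunyor → paxyor (R16). qilmir → rhoorn (R5). paxyor and qilmir and rhoorn → fenven (R2). [3 rule applications]
renpax: lunyor → paxyor (R16). Using R5, qilmir makes rhoorn. paxyor and qilmir and rhoorn → fenven (R2). Using R6, fenven and paxyor make wexkye. Using R12, fenven and wexkye make dallam. Using R11, dallam makes renpax. [6 rule applications]
fenven needs fewer.

fenven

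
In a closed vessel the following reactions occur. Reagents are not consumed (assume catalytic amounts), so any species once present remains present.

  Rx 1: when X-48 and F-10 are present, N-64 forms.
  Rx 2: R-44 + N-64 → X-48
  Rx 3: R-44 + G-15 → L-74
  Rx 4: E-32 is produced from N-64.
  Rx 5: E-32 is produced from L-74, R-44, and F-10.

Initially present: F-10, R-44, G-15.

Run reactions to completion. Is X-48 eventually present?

X-48 would need R-44 and N-64 (Rx 2), but N-64 never forms.

No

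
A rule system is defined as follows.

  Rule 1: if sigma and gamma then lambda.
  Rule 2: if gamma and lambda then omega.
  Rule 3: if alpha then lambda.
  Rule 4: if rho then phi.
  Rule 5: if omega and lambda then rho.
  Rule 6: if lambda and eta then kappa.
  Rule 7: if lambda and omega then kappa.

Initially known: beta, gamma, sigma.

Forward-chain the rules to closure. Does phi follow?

sigma and gamma hold, so lambda follows (Rule 1).
gamma and lambda hold, so omega follows (Rule 2).
omega and lambda hold, so rho follows (Rule 5).
From rho, Rule 4 gives phi.

Yes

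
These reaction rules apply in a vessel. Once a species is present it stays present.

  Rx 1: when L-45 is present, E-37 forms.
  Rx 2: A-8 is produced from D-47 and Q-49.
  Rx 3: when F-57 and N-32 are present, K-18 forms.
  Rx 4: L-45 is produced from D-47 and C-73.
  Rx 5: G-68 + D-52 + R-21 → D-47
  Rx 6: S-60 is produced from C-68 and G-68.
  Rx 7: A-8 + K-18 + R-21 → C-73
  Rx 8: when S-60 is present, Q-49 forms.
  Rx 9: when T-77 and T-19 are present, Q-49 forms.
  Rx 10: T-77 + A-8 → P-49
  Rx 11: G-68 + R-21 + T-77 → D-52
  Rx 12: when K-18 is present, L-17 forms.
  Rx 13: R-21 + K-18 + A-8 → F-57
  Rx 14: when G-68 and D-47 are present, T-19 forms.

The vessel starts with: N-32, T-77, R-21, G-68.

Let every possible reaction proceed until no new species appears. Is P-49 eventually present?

Yes

G-68, R-21, and T-77 present → D-52 forms (Rx 11).
G-68, D-52, and R-21 present → D-47 forms (Rx 5).
G-68 and D-47 present → T-19 forms (Rx 14).
T-77 and T-19 present → Q-49 forms (Rx 9).
D-47 and Q-49 present → A-8 forms (Rx 2).
T-77 and A-8 present → P-49 forms (Rx 10).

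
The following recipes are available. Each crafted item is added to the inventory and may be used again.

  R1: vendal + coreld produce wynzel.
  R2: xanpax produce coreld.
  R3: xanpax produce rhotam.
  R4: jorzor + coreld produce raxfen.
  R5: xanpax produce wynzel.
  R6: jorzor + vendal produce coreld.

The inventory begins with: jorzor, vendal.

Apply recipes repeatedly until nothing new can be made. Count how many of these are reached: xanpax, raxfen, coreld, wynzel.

3

jorzor + vendal → coreld (R6).
Using R4, jorzor and coreld make raxfen.
Using R1, vendal and coreld make wynzel.
No rule produces xanpax, and it is not given.
raxfen: reached.
coreld: reached.
wynzel: reached.
Reached: raxfen, coreld, and wynzel — 3 of the 4.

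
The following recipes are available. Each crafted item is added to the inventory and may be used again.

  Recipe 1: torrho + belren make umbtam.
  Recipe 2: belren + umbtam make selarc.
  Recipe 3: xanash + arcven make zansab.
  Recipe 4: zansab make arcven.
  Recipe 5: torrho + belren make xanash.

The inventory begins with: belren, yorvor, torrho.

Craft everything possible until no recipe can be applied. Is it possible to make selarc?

Yes

Using Recipe 1, torrho and belren make umbtam.
Using Recipe 2, belren and umbtam make selarc.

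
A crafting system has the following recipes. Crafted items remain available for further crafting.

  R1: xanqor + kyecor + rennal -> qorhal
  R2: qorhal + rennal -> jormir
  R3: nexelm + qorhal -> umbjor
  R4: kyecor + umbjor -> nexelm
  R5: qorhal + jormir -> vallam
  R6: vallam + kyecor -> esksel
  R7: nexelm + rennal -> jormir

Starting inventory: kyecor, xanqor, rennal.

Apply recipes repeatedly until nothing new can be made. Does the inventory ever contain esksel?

Using R1, xanqor, kyecor, and rennal make qorhal.
qorhal + rennal -> jormir (R2).
qorhal + jormir -> vallam (R5).
Using R6, vallam and kyecor make esksel.

Yes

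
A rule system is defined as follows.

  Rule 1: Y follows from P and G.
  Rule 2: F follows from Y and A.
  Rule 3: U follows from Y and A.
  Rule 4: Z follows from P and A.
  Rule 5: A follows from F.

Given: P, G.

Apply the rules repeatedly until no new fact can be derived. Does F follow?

No

F would need Y and A (Rule 2), but A is never established.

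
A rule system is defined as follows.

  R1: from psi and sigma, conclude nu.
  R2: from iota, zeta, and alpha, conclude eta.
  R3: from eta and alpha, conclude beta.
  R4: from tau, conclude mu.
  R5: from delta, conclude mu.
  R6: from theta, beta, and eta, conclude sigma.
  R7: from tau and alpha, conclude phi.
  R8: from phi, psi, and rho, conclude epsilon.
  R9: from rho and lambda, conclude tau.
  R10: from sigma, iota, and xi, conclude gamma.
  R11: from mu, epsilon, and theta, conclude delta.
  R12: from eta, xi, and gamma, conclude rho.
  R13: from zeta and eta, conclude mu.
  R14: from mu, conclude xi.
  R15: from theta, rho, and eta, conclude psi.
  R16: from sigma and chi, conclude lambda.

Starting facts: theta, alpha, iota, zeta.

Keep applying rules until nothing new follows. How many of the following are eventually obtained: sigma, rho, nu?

iota, zeta, and alpha hold, so eta follows (R2).
eta and alpha hold, so beta follows (R3).
From zeta and eta, R13 gives mu.
theta, beta, and eta hold, so sigma follows (R6).
mu holds, so xi follows (R14).
From sigma, iota, and xi, R10 gives gamma.
From eta, xi, and gamma, R12 gives rho.
theta, rho, and eta hold, so psi follows (R15).
psi and sigma hold, so nu follows (R1).
sigma: reached.
rho: reached.
nu: reached.
All 3 are reached.

3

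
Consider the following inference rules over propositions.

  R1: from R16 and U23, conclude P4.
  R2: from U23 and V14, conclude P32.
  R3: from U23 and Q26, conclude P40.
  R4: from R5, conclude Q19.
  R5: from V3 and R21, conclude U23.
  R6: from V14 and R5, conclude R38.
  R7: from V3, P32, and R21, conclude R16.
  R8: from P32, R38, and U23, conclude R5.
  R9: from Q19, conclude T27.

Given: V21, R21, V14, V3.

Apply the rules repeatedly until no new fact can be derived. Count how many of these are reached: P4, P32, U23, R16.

4

From V3 and R21, R5 gives U23.
From U23 and V14, R2 gives P32.
V3, P32, and R21 hold, so R16 follows (R7).
R16 and U23 hold, so P4 follows (R1).
P4: reached.
P32: reached.
U23: reached.
R16: reached.
All 4 are reached.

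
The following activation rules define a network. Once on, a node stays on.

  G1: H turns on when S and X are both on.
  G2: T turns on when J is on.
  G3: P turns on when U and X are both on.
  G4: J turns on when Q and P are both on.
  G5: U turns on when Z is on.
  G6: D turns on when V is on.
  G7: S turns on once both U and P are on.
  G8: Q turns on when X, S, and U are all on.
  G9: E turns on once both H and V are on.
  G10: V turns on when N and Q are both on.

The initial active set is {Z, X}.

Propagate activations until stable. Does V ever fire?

V would need N and Q (G10), but N never turns on.

No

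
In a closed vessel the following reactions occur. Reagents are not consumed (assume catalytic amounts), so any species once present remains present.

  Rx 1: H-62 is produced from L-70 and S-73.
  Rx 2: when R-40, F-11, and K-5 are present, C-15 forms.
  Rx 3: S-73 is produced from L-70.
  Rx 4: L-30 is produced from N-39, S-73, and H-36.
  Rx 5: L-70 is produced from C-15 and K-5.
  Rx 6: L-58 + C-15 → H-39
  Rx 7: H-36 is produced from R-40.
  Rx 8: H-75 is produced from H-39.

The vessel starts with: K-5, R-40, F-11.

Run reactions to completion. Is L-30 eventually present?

L-30 would need N-39, S-73, and H-36 (Rx 4), but N-39 never forms.

No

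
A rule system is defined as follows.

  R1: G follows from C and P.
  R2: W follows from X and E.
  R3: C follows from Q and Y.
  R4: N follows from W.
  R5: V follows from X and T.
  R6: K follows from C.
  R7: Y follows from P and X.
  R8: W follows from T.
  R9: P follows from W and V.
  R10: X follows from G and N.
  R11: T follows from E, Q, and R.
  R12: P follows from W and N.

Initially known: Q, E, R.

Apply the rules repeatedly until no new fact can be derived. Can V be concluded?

V would need X and T (R5), but X is never established.

No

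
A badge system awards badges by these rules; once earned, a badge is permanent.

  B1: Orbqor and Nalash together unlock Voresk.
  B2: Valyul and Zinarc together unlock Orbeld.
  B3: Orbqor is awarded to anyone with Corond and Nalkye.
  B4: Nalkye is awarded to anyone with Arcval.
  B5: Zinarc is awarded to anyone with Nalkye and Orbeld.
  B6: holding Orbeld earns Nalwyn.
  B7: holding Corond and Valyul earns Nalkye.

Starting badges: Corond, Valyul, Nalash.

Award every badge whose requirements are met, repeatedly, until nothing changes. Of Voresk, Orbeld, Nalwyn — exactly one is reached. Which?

With Corond and Valyul, Nalkye is earned (B7).
With Corond and Nalkye, Orbqor is earned (B3).
With Orbqor and Nalash, Voresk is earned (B1).
Orbeld would need Valyul and Zinarc (B2), but Zinarc is never earned. Nalwyn would need Orbeld (B6), but Orbeld is never earned.

Voresk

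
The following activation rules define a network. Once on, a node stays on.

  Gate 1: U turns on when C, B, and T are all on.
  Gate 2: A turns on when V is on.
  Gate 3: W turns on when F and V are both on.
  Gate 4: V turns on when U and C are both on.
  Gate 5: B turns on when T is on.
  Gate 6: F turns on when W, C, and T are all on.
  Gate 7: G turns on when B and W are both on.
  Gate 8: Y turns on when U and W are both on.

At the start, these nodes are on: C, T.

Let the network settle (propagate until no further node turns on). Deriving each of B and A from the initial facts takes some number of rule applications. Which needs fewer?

B

B: Gate 5: T on → B on. [1 rule application]
A: T is on, so B turns on (Gate 5). C, B, and T are on, so U turns on (Gate 1). U and C are on, so V turns on (Gate 4). Gate 2: V on → A on. [4 rule applications]
B needs fewer.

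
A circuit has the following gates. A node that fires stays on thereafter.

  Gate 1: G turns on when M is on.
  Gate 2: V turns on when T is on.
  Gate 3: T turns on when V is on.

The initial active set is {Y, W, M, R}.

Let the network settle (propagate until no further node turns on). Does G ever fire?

Yes

M is on, so G turns on (Gate 1).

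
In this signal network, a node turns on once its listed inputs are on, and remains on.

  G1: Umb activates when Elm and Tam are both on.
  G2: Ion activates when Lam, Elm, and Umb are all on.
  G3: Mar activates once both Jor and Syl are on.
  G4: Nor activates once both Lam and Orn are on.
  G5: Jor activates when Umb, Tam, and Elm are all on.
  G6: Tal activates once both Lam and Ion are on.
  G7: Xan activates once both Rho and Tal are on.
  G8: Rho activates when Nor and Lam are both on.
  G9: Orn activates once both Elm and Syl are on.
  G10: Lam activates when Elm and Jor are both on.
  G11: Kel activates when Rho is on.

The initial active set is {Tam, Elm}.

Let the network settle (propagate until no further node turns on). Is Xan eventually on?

No

Xan would need Rho and Tal (G7), but Rho never turns on.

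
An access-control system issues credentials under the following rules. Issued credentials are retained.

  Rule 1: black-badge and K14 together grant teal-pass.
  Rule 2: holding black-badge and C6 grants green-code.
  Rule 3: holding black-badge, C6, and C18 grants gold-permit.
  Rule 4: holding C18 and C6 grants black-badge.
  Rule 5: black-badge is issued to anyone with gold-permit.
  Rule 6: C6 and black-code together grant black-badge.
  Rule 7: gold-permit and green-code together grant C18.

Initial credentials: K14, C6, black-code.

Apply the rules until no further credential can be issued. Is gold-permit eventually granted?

No

gold-permit would need black-badge, C6, and C18 (Rule 3), but C18 is never granted.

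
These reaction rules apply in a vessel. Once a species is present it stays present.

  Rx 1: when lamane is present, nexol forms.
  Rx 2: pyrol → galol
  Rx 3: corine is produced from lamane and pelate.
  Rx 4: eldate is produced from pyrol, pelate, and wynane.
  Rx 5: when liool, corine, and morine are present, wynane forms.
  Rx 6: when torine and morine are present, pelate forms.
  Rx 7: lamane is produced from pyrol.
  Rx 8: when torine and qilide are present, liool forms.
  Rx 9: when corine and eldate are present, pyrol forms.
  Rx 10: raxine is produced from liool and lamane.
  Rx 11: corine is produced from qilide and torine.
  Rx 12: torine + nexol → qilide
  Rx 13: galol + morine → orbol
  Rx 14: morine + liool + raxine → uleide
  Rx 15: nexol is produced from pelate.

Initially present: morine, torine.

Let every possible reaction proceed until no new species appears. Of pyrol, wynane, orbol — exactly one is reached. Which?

torine and morine present → pelate forms (Rx 6).
pelate present → nexol forms (Rx 15).
torine and nexol present → qilide forms (Rx 12).
qilide and torine present → corine forms (Rx 11).
torine and qilide present → liool forms (Rx 8).
liool, corine, and morine present → wynane forms (Rx 5).
pyrol would need corine and eldate (Rx 9), but eldate never forms. orbol would need galol and morine (Rx 13), but galol never forms.

wynane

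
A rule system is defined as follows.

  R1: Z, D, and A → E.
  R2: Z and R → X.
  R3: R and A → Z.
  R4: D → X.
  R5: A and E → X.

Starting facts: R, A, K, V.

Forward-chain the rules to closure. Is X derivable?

Yes

R and A hold, so Z follows (R3).
Z and R hold, so X follows (R2).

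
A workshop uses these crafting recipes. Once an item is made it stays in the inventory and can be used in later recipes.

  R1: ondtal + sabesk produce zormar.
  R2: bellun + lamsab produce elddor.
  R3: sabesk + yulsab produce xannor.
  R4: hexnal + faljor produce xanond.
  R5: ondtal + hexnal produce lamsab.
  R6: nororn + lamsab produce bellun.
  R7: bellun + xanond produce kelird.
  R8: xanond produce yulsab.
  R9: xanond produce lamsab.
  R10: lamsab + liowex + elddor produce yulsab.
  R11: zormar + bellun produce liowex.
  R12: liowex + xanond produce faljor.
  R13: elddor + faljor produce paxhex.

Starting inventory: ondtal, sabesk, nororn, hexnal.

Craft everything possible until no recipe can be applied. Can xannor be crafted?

Yes

Using R5, ondtal and hexnal make lamsab.
ondtal + sabesk → zormar (R1).
nororn + lamsab → bellun (R6).
bellun + lamsab → elddor (R2).
zormar + bellun → liowex (R11).
lamsab + liowex + elddor → yulsab (R10).
sabesk + yulsab → xannor (R3).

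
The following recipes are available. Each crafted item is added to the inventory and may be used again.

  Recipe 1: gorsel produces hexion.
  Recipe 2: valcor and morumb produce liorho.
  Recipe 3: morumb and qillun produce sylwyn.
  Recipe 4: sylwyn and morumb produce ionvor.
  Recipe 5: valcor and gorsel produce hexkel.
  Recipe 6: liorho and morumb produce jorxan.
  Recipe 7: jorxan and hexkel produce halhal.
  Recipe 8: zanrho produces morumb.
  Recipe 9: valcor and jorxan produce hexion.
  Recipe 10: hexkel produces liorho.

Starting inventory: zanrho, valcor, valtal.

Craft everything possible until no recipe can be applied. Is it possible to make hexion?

Yes

zanrho → morumb (Recipe 8).
valcor and morumb → liorho (Recipe 2).
Using Recipe 6, liorho and morumb make jorxan.
valcor and jorxan → hexion (Recipe 9).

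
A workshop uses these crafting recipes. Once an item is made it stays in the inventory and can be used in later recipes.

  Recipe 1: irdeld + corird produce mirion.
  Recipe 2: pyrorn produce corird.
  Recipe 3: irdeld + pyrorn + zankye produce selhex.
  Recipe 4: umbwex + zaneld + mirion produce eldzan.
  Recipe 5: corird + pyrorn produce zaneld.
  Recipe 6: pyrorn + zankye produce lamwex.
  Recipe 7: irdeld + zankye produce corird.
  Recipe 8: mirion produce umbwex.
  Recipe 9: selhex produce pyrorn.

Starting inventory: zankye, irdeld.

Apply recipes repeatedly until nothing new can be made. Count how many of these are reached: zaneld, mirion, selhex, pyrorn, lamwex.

irdeld + zankye → corird (Recipe 7).
Using Recipe 1, irdeld and corird make mirion.
zaneld would need corird and pyrorn (Recipe 5), but pyrorn is never obtained.
mirion: reached.
selhex would need irdeld, pyrorn, and zankye (Recipe 3), but pyrorn is never obtained.
pyrorn would need selhex (Recipe 9), but selhex is never obtained.
lamwex would need pyrorn and zankye (Recipe 6), but pyrorn is never obtained.
Reached: mirion — 1 of the 5.

1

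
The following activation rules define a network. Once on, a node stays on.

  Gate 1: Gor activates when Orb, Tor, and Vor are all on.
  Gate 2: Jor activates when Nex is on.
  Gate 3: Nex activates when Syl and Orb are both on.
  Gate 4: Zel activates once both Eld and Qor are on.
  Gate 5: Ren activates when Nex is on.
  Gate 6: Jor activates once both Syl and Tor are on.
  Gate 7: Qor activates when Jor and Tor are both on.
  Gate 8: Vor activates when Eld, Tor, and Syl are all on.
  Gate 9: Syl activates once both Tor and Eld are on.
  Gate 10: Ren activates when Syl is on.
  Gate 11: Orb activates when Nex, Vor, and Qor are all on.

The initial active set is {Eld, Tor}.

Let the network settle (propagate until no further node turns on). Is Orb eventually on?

Orb would need Nex, Vor, and Qor (Gate 11), but Nex never turns on.

No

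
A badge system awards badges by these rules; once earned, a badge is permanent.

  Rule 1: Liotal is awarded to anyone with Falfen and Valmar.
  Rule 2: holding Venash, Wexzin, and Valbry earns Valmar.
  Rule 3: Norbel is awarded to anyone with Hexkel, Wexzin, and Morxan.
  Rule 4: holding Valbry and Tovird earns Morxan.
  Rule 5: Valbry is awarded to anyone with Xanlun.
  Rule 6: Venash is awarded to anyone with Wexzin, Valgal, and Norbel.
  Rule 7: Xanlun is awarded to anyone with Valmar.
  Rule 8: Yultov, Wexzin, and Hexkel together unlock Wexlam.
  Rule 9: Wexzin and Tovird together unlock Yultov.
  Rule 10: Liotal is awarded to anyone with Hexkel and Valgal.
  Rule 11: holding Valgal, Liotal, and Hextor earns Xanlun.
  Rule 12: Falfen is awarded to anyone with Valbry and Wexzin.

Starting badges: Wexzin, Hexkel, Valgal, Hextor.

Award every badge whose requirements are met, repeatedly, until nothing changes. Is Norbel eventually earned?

Norbel would need Hexkel, Wexzin, and Morxan (Rule 3), but Morxan is never earned.

No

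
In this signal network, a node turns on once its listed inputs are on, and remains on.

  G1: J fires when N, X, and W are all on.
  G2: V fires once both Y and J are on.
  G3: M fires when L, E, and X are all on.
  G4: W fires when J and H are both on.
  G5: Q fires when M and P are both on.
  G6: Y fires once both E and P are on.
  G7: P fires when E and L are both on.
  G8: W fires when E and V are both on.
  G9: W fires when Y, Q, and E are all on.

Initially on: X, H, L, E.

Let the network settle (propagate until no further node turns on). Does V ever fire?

No

V would need Y and J (G2), but J never turns on.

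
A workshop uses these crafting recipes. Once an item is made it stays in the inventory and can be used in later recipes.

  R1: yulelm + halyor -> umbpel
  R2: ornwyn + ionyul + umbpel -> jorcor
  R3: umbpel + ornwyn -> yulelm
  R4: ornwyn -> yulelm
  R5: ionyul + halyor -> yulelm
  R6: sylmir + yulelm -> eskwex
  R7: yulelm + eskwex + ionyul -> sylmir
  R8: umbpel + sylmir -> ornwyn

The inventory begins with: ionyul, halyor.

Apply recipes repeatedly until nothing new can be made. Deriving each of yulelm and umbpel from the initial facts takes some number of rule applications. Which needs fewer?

yulelm

yulelm: Using R5, ionyul and halyor make yulelm. [1 rule application]
umbpel: ionyul + halyor -> yulelm (R5). Using R1, yulelm and halyor make umbpel. [2 rule applications]
yulelm needs fewer.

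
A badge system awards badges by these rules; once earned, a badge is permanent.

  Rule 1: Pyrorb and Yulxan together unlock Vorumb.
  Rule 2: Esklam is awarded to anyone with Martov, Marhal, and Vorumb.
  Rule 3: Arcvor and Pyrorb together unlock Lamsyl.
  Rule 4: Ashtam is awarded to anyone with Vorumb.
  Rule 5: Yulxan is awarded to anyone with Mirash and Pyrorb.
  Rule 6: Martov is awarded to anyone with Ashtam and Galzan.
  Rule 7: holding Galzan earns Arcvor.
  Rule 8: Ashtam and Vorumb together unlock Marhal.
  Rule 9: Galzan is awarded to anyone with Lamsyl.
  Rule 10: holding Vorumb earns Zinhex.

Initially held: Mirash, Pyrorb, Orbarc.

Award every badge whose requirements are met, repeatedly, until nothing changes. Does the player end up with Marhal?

With Mirash and Pyrorb, Yulxan is earned (Rule 5).
With Pyrorb and Yulxan, Vorumb is earned (Rule 1).
With Vorumb, Ashtam is earned (Rule 4).
With Ashtam and Vorumb, Marhal is earned (Rule 8).

Yes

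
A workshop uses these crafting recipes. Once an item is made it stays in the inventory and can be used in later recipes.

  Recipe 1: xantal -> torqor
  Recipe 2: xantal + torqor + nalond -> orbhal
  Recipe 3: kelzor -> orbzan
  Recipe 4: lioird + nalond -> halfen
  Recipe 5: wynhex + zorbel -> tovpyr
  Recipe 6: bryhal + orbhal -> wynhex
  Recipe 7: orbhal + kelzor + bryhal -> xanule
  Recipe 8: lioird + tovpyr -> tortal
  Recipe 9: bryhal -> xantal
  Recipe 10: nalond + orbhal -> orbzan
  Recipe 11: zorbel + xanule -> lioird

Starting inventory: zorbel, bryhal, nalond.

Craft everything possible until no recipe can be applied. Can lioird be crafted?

lioird would need zorbel and xanule (Recipe 11), but xanule is never obtained.

No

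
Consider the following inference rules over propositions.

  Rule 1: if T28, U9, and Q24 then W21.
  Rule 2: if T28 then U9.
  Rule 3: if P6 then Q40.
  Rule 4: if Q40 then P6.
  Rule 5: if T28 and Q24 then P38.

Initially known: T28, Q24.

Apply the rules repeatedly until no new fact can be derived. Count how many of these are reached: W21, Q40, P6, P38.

T28 and Q24 hold, so P38 follows (Rule 5).
T28 holds, so U9 follows (Rule 2).
T28, U9, and Q24 hold, so W21 follows (Rule 1).
W21: reached.
Q40 would need P6 (Rule 3), but P6 is never established.
P6 would need Q40 (Rule 4), but Q40 is never established.
P38: reached.
Reached: W21 and P38 — 2 of the 4.

2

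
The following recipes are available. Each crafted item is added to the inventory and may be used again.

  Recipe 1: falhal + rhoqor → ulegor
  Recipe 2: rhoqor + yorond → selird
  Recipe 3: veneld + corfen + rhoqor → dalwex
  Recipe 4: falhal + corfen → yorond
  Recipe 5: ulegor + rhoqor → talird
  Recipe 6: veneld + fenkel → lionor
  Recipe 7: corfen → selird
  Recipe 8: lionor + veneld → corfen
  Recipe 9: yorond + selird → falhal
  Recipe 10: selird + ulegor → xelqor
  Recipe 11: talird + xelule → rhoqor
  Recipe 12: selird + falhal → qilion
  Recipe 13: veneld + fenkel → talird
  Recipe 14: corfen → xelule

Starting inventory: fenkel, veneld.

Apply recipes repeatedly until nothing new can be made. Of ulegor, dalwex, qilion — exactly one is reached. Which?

veneld + fenkel → lionor (Recipe 6).
Using Recipe 13, veneld and fenkel make talird.
Using Recipe 8, lionor and veneld make corfen.
corfen → xelule (Recipe 14).
talird + xelule → rhoqor (Recipe 11).
Using Recipe 3, veneld, corfen, and rhoqor make dalwex.
ulegor would need falhal and rhoqor (Recipe 1), but falhal is never obtained. qilion would need selird and falhal (Recipe 12), but falhal is never obtained.

dalwex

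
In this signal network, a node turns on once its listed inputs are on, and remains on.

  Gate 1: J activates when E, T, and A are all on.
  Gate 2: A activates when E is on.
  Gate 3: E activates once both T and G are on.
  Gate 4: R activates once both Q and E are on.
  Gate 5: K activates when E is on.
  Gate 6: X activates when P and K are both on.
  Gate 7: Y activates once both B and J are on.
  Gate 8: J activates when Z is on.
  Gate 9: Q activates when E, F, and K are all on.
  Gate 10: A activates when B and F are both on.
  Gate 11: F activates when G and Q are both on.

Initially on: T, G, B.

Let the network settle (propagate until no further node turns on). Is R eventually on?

No

R would need Q and E (Gate 4), but Q never turns on.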